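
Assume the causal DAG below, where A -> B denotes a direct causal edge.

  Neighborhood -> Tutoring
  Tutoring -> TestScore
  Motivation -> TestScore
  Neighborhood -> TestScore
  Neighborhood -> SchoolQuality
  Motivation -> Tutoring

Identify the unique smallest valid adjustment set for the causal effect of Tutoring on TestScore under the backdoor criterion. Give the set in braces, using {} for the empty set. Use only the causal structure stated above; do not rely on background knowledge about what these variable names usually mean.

{Motivation, Neighborhood}

Variables eligible for adjustment (non-descendants of Tutoring, excluding Tutoring and TestScore): {Motivation, Neighborhood, SchoolQuality}.
Backdoor paths from Tutoring to TestScore:
  P1: Tutoring <- Neighborhood -> TestScore
  P2: Tutoring <- Motivation -> TestScore
The empty set is not sufficient: P1 (Tutoring <- Neighborhood -> TestScore) has no collider blocking it and no conditioned non-collider, so it is open.
Try {Motivation, Neighborhood}:
  P1: blocked at fork node Neighborhood ∈ conditioning set.
  P2: blocked at fork node Motivation ∈ conditioning set.
{Motivation, Neighborhood} contains no descendant of Tutoring and blocks every backdoor path.
Every element of {Motivation, Neighborhood} is needed (dropping Motivation leaves P2 open; dropping Neighborhood leaves P1 open), so no proper subset is valid.
Among all size-2 subsets of the eligible variables, only {Motivation, Neighborhood} blocks every backdoor path, so it is the unique smallest valid adjustment set.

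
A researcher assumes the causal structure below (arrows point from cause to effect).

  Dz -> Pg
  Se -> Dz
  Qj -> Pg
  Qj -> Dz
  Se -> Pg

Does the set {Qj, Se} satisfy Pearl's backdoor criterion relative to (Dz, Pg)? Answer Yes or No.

Backdoor paths from Dz to Pg (paths whose first edge points into Dz):
  P1: Dz <- Qj -> Pg
  P2: Dz <- Se -> Pg
Condition 1 (no descendant of Dz in the set): holds — descendants of Dz are {Pg}; none are in {Qj, Se}.
Condition 2 (every backdoor path blocked by {Qj, Se}):
  P1: blocked at fork node Qj ∈ conditioning set.
  P2: blocked at fork node Se ∈ conditioning set.
{Qj, Se} satisfies the backdoor criterion.

Yes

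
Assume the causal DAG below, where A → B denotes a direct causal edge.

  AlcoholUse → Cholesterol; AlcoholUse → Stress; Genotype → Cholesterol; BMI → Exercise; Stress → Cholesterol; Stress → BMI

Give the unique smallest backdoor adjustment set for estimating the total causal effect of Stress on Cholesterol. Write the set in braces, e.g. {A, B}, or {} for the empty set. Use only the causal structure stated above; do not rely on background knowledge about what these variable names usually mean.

Variables eligible for adjustment (non-descendants of Stress, excluding Stress and Cholesterol): {AlcoholUse, Genotype}.
Backdoor paths from Stress to Cholesterol:
  P1: Stress <- AlcoholUse -> Cholesterol
The empty set is not sufficient: P1 (Stress <- AlcoholUse -> Cholesterol) has no collider blocking it and no conditioned non-collider, so it is open.
Try {AlcoholUse}:
  P1: blocked at fork node AlcoholUse ∈ conditioning set.
{AlcoholUse} contains no descendant of Stress and blocks every backdoor path.
No other singleton works — e.g. {Genotype} leaves P1 open — so {AlcoholUse} is the unique smallest valid adjustment set.

{AlcoholUse}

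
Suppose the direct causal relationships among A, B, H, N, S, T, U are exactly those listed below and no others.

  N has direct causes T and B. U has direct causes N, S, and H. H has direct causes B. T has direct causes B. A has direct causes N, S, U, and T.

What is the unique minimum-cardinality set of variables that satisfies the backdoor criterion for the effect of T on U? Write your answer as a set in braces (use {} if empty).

{B}

Variables eligible for adjustment (non-descendants of T, excluding T and U): {B, H, S}.
Backdoor paths from T to U:
  P1: T <- B -> H -> U
  P2: T <- B -> N -> U
  P3: T <- B -> N -> A <- S -> U
  P4: T <- B -> N -> A <- U
The empty set is not sufficient: P1 (T <- B -> H -> U) has no collider blocking it and no conditioned non-collider, so it is open.
Try {B}:
  P1: blocked at fork node B ∈ conditioning set.
  P2: blocked at fork node B ∈ conditioning set.
  P3: blocked at fork node B ∈ conditioning set.
  P4: blocked at fork node B ∈ conditioning set.
{B} contains no descendant of T and blocks every backdoor path.
No other singleton works — e.g. {H} leaves P2 open — so {B} is the unique smallest valid adjustment set.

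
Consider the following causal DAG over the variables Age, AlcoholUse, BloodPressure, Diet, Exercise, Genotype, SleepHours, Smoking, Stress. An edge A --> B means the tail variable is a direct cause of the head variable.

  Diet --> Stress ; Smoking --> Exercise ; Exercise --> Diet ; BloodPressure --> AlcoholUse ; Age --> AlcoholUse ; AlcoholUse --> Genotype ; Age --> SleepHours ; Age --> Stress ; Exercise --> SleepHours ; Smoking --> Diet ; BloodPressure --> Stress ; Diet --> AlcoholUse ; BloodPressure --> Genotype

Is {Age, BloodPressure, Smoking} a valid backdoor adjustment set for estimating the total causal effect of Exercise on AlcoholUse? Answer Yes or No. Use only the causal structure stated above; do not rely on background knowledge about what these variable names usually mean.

Backdoor paths from Exercise to AlcoholUse (paths whose first edge points into Exercise):
  P1: Exercise <- Smoking -> Diet -> AlcoholUse
  P2: Exercise <- Smoking -> Diet -> Stress <- BloodPressure -> AlcoholUse
  P3: Exercise <- Smoking -> Diet -> Stress <- BloodPressure -> Genotype <- AlcoholUse
  P4: Exercise <- Smoking -> Diet -> Stress <- Age -> AlcoholUse
Condition 1 (no descendant of Exercise in the set): holds — descendants of Exercise are {AlcoholUse, Diet, Genotype, SleepHours, Stress}; none are in {Age, BloodPressure, Smoking}.
Condition 2 (every backdoor path blocked by {Age, BloodPressure, Smoking}):
  P1: blocked at fork node Smoking ∈ conditioning set.
  P2: blocked at fork node Smoking ∈ conditioning set.
  P3: blocked at fork node Smoking ∈ conditioning set.
  P4: blocked at fork node Smoking ∈ conditioning set.
{Age, BloodPressure, Smoking} satisfies the backdoor criterion.

Yes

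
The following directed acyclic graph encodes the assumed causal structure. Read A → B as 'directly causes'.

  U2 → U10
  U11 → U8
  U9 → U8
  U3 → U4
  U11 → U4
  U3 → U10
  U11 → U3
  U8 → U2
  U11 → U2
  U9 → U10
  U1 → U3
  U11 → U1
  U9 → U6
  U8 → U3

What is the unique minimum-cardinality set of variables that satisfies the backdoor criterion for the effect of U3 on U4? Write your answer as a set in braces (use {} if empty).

{U11}

Variables eligible for adjustment (non-descendants of U3, excluding U3 and U4): {U1, U11, U2, U6, U8, U9}.
Backdoor paths from U3 to U4:
  P1: U3 <- U11 -> U4
  P2: U3 <- U8 <- U11 -> U4
  P3: U3 <- U8 <- U9 -> U10 <- U2 <- U11 -> U4
  P4: U3 <- U8 -> U2 <- U11 -> U4
  P5: U3 <- U1 <- U11 -> U4
The empty set is not sufficient: P1 (U3 <- U11 -> U4) has no collider blocking it and no conditioned non-collider, so it is open.
Try {U11}:
  P1: blocked at fork node U11 ∈ conditioning set.
  P2: blocked at fork node U11 ∈ conditioning set.
  P3: blocked at collider U10 (neither it nor any descendant is in the conditioning set).
  P4: blocked at collider U2 (neither it nor any descendant is in the conditioning set).
  P5: blocked at fork node U11 ∈ conditioning set.
{U11} contains no descendant of U3 and blocks every backdoor path.
No other singleton works — e.g. {U9} leaves P1 open — so {U11} is the unique smallest valid adjustment set.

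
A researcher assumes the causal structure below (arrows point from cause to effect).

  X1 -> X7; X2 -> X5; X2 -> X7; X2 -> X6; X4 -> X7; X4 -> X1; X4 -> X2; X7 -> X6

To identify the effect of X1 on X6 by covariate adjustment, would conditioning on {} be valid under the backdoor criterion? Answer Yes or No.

Backdoor paths from X1 to X6 (paths whose first edge points into X1):
  P1: X1 <- X4 -> X2 -> X7 -> X6
  P2: X1 <- X4 -> X2 -> X6
  P3: X1 <- X4 -> X7 <- X2 -> X6
  P4: X1 <- X4 -> X7 -> X6
Condition 1 (no descendant of X1 in the set): holds — descendants of X1 are {X6, X7}; none are in {}.
Condition 2 (every backdoor path blocked by {}):
  P1: open — no interior node is in the conditioning set.
  P2: open — no interior node is in the conditioning set.
  P3: blocked at collider X7 (neither it nor any descendant is in the conditioning set).
  P4: open — no interior node is in the conditioning set.
{} does not satisfy the backdoor criterion.

No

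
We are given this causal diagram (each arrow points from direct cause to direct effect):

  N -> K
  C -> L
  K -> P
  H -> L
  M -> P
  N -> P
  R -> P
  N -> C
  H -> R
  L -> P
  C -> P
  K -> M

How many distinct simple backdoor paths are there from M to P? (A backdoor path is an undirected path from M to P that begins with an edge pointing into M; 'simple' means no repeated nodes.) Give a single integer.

5

A backdoor path from M to P is any simple undirected path whose first edge points into M (i.e. leaves M via a parent).
Parents of M: {K}.
Enumerating:
  P1: M <- K <- N -> C -> L <- H -> R -> P
  P2: M <- K <- N -> C -> L -> P
  P3: M <- K <- N -> C -> P
  P4: M <- K <- N -> P
  P5: M <- K -> P
That exhausts the simple backdoor paths. Count: 5.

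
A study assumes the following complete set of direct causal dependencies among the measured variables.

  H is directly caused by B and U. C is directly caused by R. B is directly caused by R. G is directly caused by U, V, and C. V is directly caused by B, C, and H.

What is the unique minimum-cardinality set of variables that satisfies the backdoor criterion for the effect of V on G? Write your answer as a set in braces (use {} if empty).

{C, U}

Variables eligible for adjustment (non-descendants of V, excluding V and G): {B, C, H, R, U}.
Backdoor paths from V to G:
  P1: V <- B <- R -> C -> G
  P2: V <- B -> H <- U -> G
  P3: V <- H <- U -> G
  P4: V <- H <- B <- R -> C -> G
  P5: V <- C <- R -> B -> H <- U -> G
  P6: V <- C -> G
The empty set is not sufficient: P1 (V <- B <- R -> C -> G) has no collider blocking it and no conditioned non-collider, so it is open.
Try {C, U}:
  P1: blocked at chain node C ∈ conditioning set.
  P2: blocked at collider H (neither it nor any descendant is in the conditioning set).
  P3: blocked at fork node U ∈ conditioning set.
  P4: blocked at chain node C ∈ conditioning set.
  P5: blocked at chain node C ∈ conditioning set.
  P6: blocked at fork node C ∈ conditioning set.
{C, U} contains no descendant of V and blocks every backdoor path.
Every element of {C, U} is needed (dropping C leaves P1 open; dropping U leaves P3 open), so no proper subset is valid.
Among all size-2 subsets of the eligible variables, only {C, U} blocks every backdoor path, so it is the unique smallest valid adjustment set.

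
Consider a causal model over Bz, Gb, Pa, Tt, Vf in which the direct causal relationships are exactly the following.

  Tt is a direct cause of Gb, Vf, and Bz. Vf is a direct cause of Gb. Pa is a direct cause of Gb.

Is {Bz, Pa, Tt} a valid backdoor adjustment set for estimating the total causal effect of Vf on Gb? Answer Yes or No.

Backdoor paths from Vf to Gb (paths whose first edge points into Vf):
  P1: Vf <- Tt -> Gb
Condition 1 (no descendant of Vf in the set): holds — descendants of Vf are {Gb}; none are in {Bz, Pa, Tt}.
Condition 2 (every backdoor path blocked by {Bz, Pa, Tt}):
  P1: blocked at fork node Tt ∈ conditioning set.
{Bz, Pa, Tt} satisfies the backdoor criterion.

Yes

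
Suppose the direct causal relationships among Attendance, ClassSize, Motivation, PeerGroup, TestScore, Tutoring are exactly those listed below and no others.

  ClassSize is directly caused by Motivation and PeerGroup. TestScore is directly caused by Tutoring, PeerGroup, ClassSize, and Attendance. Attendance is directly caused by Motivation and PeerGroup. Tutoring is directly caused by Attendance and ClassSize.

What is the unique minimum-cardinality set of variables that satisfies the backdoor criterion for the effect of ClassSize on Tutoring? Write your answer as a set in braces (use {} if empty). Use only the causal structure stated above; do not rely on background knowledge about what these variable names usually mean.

Variables eligible for adjustment (non-descendants of ClassSize, excluding ClassSize and Tutoring): {Attendance, Motivation, PeerGroup}.
Backdoor paths from ClassSize to Tutoring:
  P1: ClassSize <- Motivation -> Attendance <- PeerGroup -> TestScore <- Tutoring
  P2: ClassSize <- Motivation -> Attendance -> Tutoring
  P3: ClassSize <- Motivation -> Attendance -> TestScore <- Tutoring
  P4: ClassSize <- PeerGroup -> Attendance -> Tutoring
  P5: ClassSize <- PeerGroup -> Attendance -> TestScore <- Tutoring
  P6: ClassSize <- PeerGroup -> TestScore <- Attendance -> Tutoring
  P7: ClassSize <- PeerGroup -> TestScore <- Tutoring
The empty set is not sufficient: P2 (ClassSize <- Motivation -> Attendance -> Tutoring) has no collider blocking it and no conditioned non-collider, so it is open.
Try {Attendance}:
  P1: blocked at collider TestScore (neither it nor any descendant is in the conditioning set).
  P2: blocked at chain node Attendance ∈ conditioning set.
  P3: blocked at chain node Attendance ∈ conditioning set.
  P4: blocked at chain node Attendance ∈ conditioning set.
  P5: blocked at chain node Attendance ∈ conditioning set.
  P6: blocked at collider TestScore (neither it nor any descendant is in the conditioning set).
  P7: blocked at collider TestScore (neither it nor any descendant is in the conditioning set).
{Attendance} contains no descendant of ClassSize and blocks every backdoor path.
No other singleton works — e.g. {Motivation} leaves P4 open — so {Attendance} is the unique smallest valid adjustment set.

{Attendance}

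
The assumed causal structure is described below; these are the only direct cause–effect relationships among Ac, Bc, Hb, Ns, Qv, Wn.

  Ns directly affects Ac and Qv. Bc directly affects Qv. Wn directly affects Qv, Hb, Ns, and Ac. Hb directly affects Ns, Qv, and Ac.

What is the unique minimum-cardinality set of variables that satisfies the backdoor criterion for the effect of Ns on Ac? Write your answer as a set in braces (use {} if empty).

{Hb, Wn}

Variables eligible for adjustment (non-descendants of Ns, excluding Ns and Ac): {Bc, Hb, Wn}.
Backdoor paths from Ns to Ac:
  P1: Ns <- Wn -> Hb -> Ac
  P2: Ns <- Wn -> Ac
  P3: Ns <- Wn -> Qv <- Hb -> Ac
  P4: Ns <- Hb <- Wn -> Ac
  P5: Ns <- Hb -> Ac
  P6: Ns <- Hb -> Qv <- Wn -> Ac
The empty set is not sufficient: P1 (Ns <- Wn -> Hb -> Ac) has no collider blocking it and no conditioned non-collider, so it is open.
Try {Hb, Wn}:
  P1: blocked at fork node Wn ∈ conditioning set.
  P2: blocked at fork node Wn ∈ conditioning set.
  P3: blocked at fork node Wn ∈ conditioning set.
  P4: blocked at chain node Hb ∈ conditioning set.
  P5: blocked at fork node Hb ∈ conditioning set.
  P6: blocked at fork node Hb ∈ conditioning set.
{Hb, Wn} contains no descendant of Ns and blocks every backdoor path.
Every element of {Hb, Wn} is needed (dropping Hb leaves P5 open; dropping Wn leaves P2 open), so no proper subset is valid.
Among all size-2 subsets of the eligible variables, only {Hb, Wn} blocks every backdoor path, so it is the unique smallest valid adjustment set.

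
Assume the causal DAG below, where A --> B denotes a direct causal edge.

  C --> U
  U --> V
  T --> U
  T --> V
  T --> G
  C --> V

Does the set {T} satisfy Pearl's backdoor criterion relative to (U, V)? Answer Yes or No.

Backdoor paths from U to V (paths whose first edge points into U):
  P1: U <- C -> V
  P2: U <- T -> V
Condition 1 (no descendant of U in the set): holds — descendants of U are {V}; none are in {T}.
Condition 2 (every backdoor path blocked by {T}):
  P1: open — no interior node is in the conditioning set.
  P2: blocked at fork node T ∈ conditioning set.
{T} does not satisfy the backdoor criterion.

No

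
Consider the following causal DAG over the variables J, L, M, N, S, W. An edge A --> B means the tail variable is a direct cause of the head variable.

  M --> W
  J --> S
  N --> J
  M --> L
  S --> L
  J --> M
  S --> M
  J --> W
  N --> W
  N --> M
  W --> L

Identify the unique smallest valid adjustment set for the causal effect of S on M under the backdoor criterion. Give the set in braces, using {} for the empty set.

{J}

Variables eligible for adjustment (non-descendants of S, excluding S and M): {J, N}.
Backdoor paths from S to M:
  P1: S <- J <- N -> M
  P2: S <- J <- N -> W <- M
  P3: S <- J <- N -> W -> L <- M
  P4: S <- J -> M
  P5: S <- J -> W <- N -> M
  P6: S <- J -> W <- M
  P7: S <- J -> W -> L <- M
The empty set is not sufficient: P1 (S <- J <- N -> M) has no collider blocking it and no conditioned non-collider, so it is open.
Try {J}:
  P1: blocked at chain node J ∈ conditioning set.
  P2: blocked at chain node J ∈ conditioning set.
  P3: blocked at chain node J ∈ conditioning set.
  P4: blocked at fork node J ∈ conditioning set.
  P5: blocked at fork node J ∈ conditioning set.
  P6: blocked at fork node J ∈ conditioning set.
  P7: blocked at fork node J ∈ conditioning set.
{J} contains no descendant of S and blocks every backdoor path.
No other singleton works — e.g. {N} leaves P4 open — so {J} is the unique smallest valid adjustment set.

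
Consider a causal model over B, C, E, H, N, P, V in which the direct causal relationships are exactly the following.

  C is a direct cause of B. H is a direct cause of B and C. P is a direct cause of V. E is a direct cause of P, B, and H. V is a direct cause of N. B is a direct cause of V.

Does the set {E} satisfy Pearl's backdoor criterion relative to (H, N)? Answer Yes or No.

Yes

Backdoor paths from H to N (paths whose first edge points into H):
  P1: H <- E -> P -> V -> N
  P2: H <- E -> B -> V -> N
Condition 1 (no descendant of H in the set): holds — descendants of H are {B, C, N, V}; none are in {E}.
Condition 2 (every backdoor path blocked by {E}):
  P1: blocked at fork node E ∈ conditioning set.
  P2: blocked at fork node E ∈ conditioning set.
{E} satisfies the backdoor criterion.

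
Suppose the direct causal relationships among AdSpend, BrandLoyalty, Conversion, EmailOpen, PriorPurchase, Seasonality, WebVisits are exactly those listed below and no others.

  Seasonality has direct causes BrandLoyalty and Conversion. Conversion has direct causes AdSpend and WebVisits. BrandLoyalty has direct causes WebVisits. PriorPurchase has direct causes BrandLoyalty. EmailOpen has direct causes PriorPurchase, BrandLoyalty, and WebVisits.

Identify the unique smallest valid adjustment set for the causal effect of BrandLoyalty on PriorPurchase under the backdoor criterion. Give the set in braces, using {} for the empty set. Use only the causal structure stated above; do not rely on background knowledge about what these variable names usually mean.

{}

Variables eligible for adjustment (non-descendants of BrandLoyalty, excluding BrandLoyalty and PriorPurchase): {AdSpend, Conversion, WebVisits}.
Backdoor paths from BrandLoyalty to PriorPurchase:
  P1: BrandLoyalty <- WebVisits -> EmailOpen <- PriorPurchase
Each backdoor path contains an unconditioned collider, so every path is already blocked with the empty conditioning set:
  P1: blocked at collider EmailOpen (neither it nor any descendant is in the conditioning set).
The empty set is therefore the unique smallest valid set.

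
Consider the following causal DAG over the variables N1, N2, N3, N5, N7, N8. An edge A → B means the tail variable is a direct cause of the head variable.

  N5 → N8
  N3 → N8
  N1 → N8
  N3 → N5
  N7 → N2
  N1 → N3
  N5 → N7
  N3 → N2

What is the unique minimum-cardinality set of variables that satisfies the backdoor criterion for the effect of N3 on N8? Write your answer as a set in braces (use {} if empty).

Variables eligible for adjustment (non-descendants of N3, excluding N3 and N8): {N1}.
Backdoor paths from N3 to N8:
  P1: N3 <- N1 -> N8
The empty set is not sufficient: P1 (N3 <- N1 -> N8) has no collider blocking it and no conditioned non-collider, so it is open.
Try {N1}:
  P1: blocked at fork node N1 ∈ conditioning set.
{N1} contains no descendant of N3 and blocks every backdoor path.
{N1} is the unique smallest valid adjustment set.

{N1}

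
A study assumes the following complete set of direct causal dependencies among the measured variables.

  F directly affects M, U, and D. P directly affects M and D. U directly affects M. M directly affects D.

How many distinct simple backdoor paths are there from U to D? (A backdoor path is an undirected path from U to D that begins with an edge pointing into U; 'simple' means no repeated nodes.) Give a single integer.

A backdoor path from U to D is any simple undirected path whose first edge points into U (i.e. leaves U via a parent).
Parents of U: {F}.
Enumerating:
  P1: U <- F -> M <- P -> D
  P2: U <- F -> M -> D
  P3: U <- F -> D
That exhausts the simple backdoor paths. Count: 3.

3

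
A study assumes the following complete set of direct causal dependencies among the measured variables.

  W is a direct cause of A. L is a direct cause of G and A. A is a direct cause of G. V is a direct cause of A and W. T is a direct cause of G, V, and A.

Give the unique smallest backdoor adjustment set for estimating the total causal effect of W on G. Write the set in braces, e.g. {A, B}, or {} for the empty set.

{V}

Variables eligible for adjustment (non-descendants of W, excluding W and G): {L, T, V}.
Backdoor paths from W to G:
  P1: W <- V <- T -> A <- L -> G
  P2: W <- V <- T -> A -> G
  P3: W <- V <- T -> G
  P4: W <- V -> A <- L -> G
  P5: W <- V -> A <- T -> G
  P6: W <- V -> A -> G
The empty set is not sufficient: P2 (W <- V <- T -> A -> G) has no collider blocking it and no conditioned non-collider, so it is open.
Try {V}:
  P1: blocked at chain node V ∈ conditioning set.
  P2: blocked at chain node V ∈ conditioning set.
  P3: blocked at chain node V ∈ conditioning set.
  P4: blocked at fork node V ∈ conditioning set.
  P5: blocked at fork node V ∈ conditioning set.
  P6: blocked at fork node V ∈ conditioning set.
{V} contains no descendant of W and blocks every backdoor path.
No other singleton works — e.g. {L} leaves P2 open — so {V} is the unique smallest valid adjustment set.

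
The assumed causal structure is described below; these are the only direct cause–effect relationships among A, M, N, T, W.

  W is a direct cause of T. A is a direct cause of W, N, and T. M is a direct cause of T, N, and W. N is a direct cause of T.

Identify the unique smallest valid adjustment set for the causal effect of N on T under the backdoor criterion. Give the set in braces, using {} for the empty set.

Variables eligible for adjustment (non-descendants of N, excluding N and T): {A, M, W}.
Backdoor paths from N to T:
  P1: N <- M -> W <- A -> T
  P2: N <- M -> W -> T
  P3: N <- M -> T
  P4: N <- A -> W <- M -> T
  P5: N <- A -> W -> T
  P6: N <- A -> T
The empty set is not sufficient: P2 (N <- M -> W -> T) has no collider blocking it and no conditioned non-collider, so it is open.
Try {A, M}:
  P1: blocked at fork node M ∈ conditioning set.
  P2: blocked at fork node M ∈ conditioning set.
  P3: blocked at fork node M ∈ conditioning set.
  P4: blocked at fork node A ∈ conditioning set.
  P5: blocked at fork node A ∈ conditioning set.
  P6: blocked at fork node A ∈ conditioning set.
{A, M} contains no descendant of N and blocks every backdoor path.
Every element of {A, M} is needed (dropping A leaves P5 open; dropping M leaves P2 open), so no proper subset is valid.
Among all size-2 subsets of the eligible variables, only {A, M} blocks every backdoor path, so it is the unique smallest valid adjustment set.

{A, M}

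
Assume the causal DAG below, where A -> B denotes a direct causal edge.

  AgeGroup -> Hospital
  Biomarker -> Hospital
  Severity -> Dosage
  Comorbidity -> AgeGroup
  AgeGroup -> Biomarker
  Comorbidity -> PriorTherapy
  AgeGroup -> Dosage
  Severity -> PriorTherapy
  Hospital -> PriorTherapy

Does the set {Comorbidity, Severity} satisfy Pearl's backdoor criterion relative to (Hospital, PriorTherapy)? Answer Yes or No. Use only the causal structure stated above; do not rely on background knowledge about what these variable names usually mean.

Backdoor paths from Hospital to PriorTherapy (paths whose first edge points into Hospital):
  P1: Hospital <- AgeGroup <- Comorbidity -> PriorTherapy
  P2: Hospital <- AgeGroup -> Dosage <- Severity -> PriorTherapy
  P3: Hospital <- Biomarker <- AgeGroup <- Comorbidity -> PriorTherapy
  P4: Hospital <- Biomarker <- AgeGroup -> Dosage <- Severity -> PriorTherapy
Condition 1 (no descendant of Hospital in the set): holds — descendants of Hospital are {PriorTherapy}; none are in {Comorbidity, Severity}.
Condition 2 (every backdoor path blocked by {Comorbidity, Severity}):
  P1: blocked at fork node Comorbidity ∈ conditioning set.
  P2: blocked at collider Dosage (neither it nor any descendant is in the conditioning set).
  P3: blocked at fork node Comorbidity ∈ conditioning set.
  P4: blocked at collider Dosage (neither it nor any descendant is in the conditioning set).
{Comorbidity, Severity} satisfies the backdoor criterion.

Yes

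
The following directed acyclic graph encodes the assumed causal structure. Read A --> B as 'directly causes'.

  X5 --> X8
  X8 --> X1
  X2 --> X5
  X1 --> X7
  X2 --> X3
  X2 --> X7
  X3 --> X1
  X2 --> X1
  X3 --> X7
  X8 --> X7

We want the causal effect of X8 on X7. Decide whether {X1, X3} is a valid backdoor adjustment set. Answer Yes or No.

No

Backdoor paths from X8 to X7 (paths whose first edge points into X8):
  P1: X8 <- X5 <- X2 -> X3 -> X1 -> X7
  P2: X8 <- X5 <- X2 -> X3 -> X7
  P3: X8 <- X5 <- X2 -> X1 <- X3 -> X7
  P4: X8 <- X5 <- X2 -> X1 -> X7
  P5: X8 <- X5 <- X2 -> X7
Condition 1 (no descendant of X8 in the set): FAILS — X1 is a descendant of X8.
Condition 2 (every backdoor path blocked by {X1, X3}):
  P1: blocked at chain node X3 ∈ conditioning set.
  P2: blocked at chain node X3 ∈ conditioning set.
  P3: blocked at fork node X3 ∈ conditioning set.
  P4: blocked at chain node X1 ∈ conditioning set.
  P5: open — no interior node is in the conditioning set.
{X1, X3} does not satisfy the backdoor criterion.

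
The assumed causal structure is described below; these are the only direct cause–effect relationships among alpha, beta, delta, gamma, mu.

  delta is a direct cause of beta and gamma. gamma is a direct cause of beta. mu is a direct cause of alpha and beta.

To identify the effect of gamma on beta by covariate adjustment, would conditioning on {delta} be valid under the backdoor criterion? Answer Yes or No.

Backdoor paths from gamma to beta (paths whose first edge points into gamma):
  P1: gamma <- delta -> beta
Condition 1 (no descendant of gamma in the set): holds — descendants of gamma are {beta}; none are in {delta}.
Condition 2 (every backdoor path blocked by {delta}):
  P1: blocked at fork node delta ∈ conditioning set.
{delta} satisfies the backdoor criterion.

Yes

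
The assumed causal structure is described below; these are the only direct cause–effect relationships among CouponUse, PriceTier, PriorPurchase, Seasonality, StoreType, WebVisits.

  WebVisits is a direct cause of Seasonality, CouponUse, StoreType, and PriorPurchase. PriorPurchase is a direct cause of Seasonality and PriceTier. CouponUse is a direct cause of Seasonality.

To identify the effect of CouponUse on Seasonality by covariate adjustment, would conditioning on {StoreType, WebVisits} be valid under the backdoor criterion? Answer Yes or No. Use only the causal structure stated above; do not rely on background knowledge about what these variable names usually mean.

Yes

Backdoor paths from CouponUse to Seasonality (paths whose first edge points into CouponUse):
  P1: CouponUse <- WebVisits -> PriorPurchase -> Seasonality
  P2: CouponUse <- WebVisits -> Seasonality
Condition 1 (no descendant of CouponUse in the set): holds — descendants of CouponUse are {Seasonality}; none are in {StoreType, WebVisits}.
Condition 2 (every backdoor path blocked by {StoreType, WebVisits}):
  P1: blocked at fork node WebVisits ∈ conditioning set.
  P2: blocked at fork node WebVisits ∈ conditioning set.
{StoreType, WebVisits} satisfies the backdoor criterion.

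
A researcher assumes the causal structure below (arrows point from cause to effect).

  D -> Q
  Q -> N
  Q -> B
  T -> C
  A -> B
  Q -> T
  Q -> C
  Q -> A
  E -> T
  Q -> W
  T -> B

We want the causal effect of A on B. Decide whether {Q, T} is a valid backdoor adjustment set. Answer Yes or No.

Backdoor paths from A to B (paths whose first edge points into A):
  P1: A <- Q -> T -> B
  P2: A <- Q -> B
  P3: A <- Q -> C <- T -> B
Condition 1 (no descendant of A in the set): holds — descendants of A are {B}; none are in {Q, T}.
Condition 2 (every backdoor path blocked by {Q, T}):
  P1: blocked at fork node Q ∈ conditioning set.
  P2: blocked at fork node Q ∈ conditioning set.
  P3: blocked at fork node Q ∈ conditioning set.
{Q, T} satisfies the backdoor criterion.

Yes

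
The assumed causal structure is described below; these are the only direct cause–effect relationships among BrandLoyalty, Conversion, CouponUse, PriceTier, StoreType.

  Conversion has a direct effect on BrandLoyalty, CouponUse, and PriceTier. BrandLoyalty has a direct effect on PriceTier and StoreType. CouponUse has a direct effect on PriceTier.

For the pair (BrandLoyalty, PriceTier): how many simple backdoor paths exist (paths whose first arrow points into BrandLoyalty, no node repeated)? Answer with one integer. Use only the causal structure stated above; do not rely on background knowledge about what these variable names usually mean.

2

A backdoor path from BrandLoyalty to PriceTier is any simple undirected path whose first edge points into BrandLoyalty (i.e. leaves BrandLoyalty via a parent).
Parents of BrandLoyalty: {Conversion}.
Enumerating:
  P1: BrandLoyalty <- Conversion -> CouponUse -> PriceTier
  P2: BrandLoyalty <- Conversion -> PriceTier
That exhausts the simple backdoor paths. Count: 2.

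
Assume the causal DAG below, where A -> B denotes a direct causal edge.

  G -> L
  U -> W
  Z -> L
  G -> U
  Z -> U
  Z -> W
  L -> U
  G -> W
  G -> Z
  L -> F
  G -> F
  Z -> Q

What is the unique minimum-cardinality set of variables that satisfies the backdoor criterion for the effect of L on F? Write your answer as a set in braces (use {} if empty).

Variables eligible for adjustment (non-descendants of L, excluding L and F): {G, Q, Z}.
Backdoor paths from L to F:
  P1: L <- G -> F
  P2: L <- Z <- G -> F
  P3: L <- Z -> U <- G -> F
  P4: L <- Z -> U -> W <- G -> F
  P5: L <- Z -> W <- G -> F
  P6: L <- Z -> W <- U <- G -> F
The empty set is not sufficient: P1 (L <- G -> F) has no collider blocking it and no conditioned non-collider, so it is open.
Try {G}:
  P1: blocked at fork node G ∈ conditioning set.
  P2: blocked at fork node G ∈ conditioning set.
  P3: blocked at collider U (neither it nor any descendant is in the conditioning set).
  P4: blocked at collider W (neither it nor any descendant is in the conditioning set).
  P5: blocked at collider W (neither it nor any descendant is in the conditioning set).
  P6: blocked at collider W (neither it nor any descendant is in the conditioning set).
{G} contains no descendant of L and blocks every backdoor path.
No other singleton works — e.g. {Z} leaves P1 open — so {G} is the unique smallest valid adjustment set.

{G}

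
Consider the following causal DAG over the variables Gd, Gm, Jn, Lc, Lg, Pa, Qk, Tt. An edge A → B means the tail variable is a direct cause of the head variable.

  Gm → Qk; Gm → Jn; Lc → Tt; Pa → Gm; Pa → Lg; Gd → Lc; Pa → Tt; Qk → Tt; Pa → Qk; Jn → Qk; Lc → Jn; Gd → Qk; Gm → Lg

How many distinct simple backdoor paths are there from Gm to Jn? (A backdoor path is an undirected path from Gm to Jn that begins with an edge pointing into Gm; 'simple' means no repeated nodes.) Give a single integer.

7

A backdoor path from Gm to Jn is any simple undirected path whose first edge points into Gm (i.e. leaves Gm via a parent).
Parents of Gm: {Pa}.
Enumerating:
  P1: Gm <- Pa -> Qk <- Gd -> Lc -> Jn
  P2: Gm <- Pa -> Qk <- Jn
  P3: Gm <- Pa -> Qk -> Tt <- Lc -> Jn
  P4: Gm <- Pa -> Tt <- Lc <- Gd -> Qk <- Jn
  P5: Gm <- Pa -> Tt <- Lc -> Jn
  P6: Gm <- Pa -> Tt <- Qk <- Gd -> Lc -> Jn
  P7: Gm <- Pa -> Tt <- Qk <- Jn
That exhausts the simple backdoor paths. Count: 7.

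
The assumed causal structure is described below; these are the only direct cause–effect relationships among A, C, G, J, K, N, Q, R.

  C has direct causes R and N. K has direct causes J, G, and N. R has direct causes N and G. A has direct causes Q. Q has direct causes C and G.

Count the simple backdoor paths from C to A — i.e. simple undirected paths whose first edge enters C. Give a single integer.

4

A backdoor path from C to A is any simple undirected path whose first edge points into C (i.e. leaves C via a parent).
Parents of C: {N, R}.
Enumerating:
  P1: C <- N -> R <- G -> Q -> A
  P2: C <- N -> K <- G -> Q -> A
  P3: C <- R <- G -> Q -> A
  P4: C <- R <- N -> K <- G -> Q -> A
That exhausts the simple backdoor paths. Count: 4.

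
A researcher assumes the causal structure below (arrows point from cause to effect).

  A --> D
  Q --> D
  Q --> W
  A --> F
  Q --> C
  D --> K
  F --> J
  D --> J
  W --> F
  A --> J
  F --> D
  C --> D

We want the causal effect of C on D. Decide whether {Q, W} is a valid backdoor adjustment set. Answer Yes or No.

Backdoor paths from C to D (paths whose first edge points into C):
  P1: C <- Q -> W -> F <- A -> D
  P2: C <- Q -> W -> F <- A -> J <- D
  P3: C <- Q -> W -> F -> D
  P4: C <- Q -> W -> F -> J <- A -> D
  P5: C <- Q -> W -> F -> J <- D
  P6: C <- Q -> D
Condition 1 (no descendant of C in the set): holds — descendants of C are {D, J, K}; none are in {Q, W}.
Condition 2 (every backdoor path blocked by {Q, W}):
  P1: blocked at fork node Q ∈ conditioning set.
  P2: blocked at fork node Q ∈ conditioning set.
  P3: blocked at fork node Q ∈ conditioning set.
  P4: blocked at fork node Q ∈ conditioning set.
  P5: blocked at fork node Q ∈ conditioning set.
  P6: blocked at fork node Q ∈ conditioning set.
{Q, W} satisfies the backdoor criterion.

Yes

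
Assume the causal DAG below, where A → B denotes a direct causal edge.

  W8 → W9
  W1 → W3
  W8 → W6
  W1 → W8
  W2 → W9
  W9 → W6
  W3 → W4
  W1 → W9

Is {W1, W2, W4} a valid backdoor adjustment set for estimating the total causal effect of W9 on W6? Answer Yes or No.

Backdoor paths from W9 to W6 (paths whose first edge points into W9):
  P1: W9 <- W1 -> W8 -> W6
  P2: W9 <- W8 -> W6
Condition 1 (no descendant of W9 in the set): holds — descendants of W9 are {W6}; none are in {W1, W2, W4}.
Condition 2 (every backdoor path blocked by {W1, W2, W4}):
  P1: blocked at fork node W1 ∈ conditioning set.
  P2: open — no interior node is in the conditioning set.
{W1, W2, W4} does not satisfy the backdoor criterion.

No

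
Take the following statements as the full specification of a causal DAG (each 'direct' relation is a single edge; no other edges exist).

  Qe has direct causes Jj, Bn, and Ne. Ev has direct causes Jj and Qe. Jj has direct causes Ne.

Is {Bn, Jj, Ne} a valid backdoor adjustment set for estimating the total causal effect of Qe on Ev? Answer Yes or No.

Backdoor paths from Qe to Ev (paths whose first edge points into Qe):
  P1: Qe <- Ne -> Jj -> Ev
  P2: Qe <- Jj -> Ev
Condition 1 (no descendant of Qe in the set): holds — descendants of Qe are {Ev}; none are in {Bn, Jj, Ne}.
Condition 2 (every backdoor path blocked by {Bn, Jj, Ne}):
  P1: blocked at fork node Ne ∈ conditioning set.
  P2: blocked at fork node Jj ∈ conditioning set.
{Bn, Jj, Ne} satisfies the backdoor criterion.

Yes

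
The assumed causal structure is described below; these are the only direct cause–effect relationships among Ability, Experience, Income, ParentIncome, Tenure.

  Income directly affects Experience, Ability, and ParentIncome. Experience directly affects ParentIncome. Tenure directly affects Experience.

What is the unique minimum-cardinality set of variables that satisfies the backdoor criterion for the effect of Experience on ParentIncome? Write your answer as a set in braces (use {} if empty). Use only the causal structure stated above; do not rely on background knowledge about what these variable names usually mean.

Variables eligible for adjustment (non-descendants of Experience, excluding Experience and ParentIncome): {Ability, Income, Tenure}.
Backdoor paths from Experience to ParentIncome:
  P1: Experience <- Income -> ParentIncome
The empty set is not sufficient: P1 (Experience <- Income -> ParentIncome) has no collider blocking it and no conditioned non-collider, so it is open.
Try {Income}:
  P1: blocked at fork node Income ∈ conditioning set.
{Income} contains no descendant of Experience and blocks every backdoor path.
No other singleton works — e.g. {Tenure} leaves P1 open — so {Income} is the unique smallest valid adjustment set.

{Income}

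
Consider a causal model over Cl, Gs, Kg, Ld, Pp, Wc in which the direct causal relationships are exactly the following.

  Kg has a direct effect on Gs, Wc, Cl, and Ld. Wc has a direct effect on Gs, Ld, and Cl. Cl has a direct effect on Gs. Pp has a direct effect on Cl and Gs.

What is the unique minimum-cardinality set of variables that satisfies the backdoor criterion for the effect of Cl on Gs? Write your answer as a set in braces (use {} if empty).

{Kg, Pp, Wc}

Variables eligible for adjustment (non-descendants of Cl, excluding Cl and Gs): {Kg, Ld, Pp, Wc}.
Backdoor paths from Cl to Gs:
  P1: Cl <- Kg -> Wc -> Gs
  P2: Cl <- Kg -> Ld <- Wc -> Gs
  P3: Cl <- Kg -> Gs
  P4: Cl <- Wc <- Kg -> Gs
  P5: Cl <- Wc -> Ld <- Kg -> Gs
  P6: Cl <- Wc -> Gs
  P7: Cl <- Pp -> Gs
The empty set is not sufficient: P1 (Cl <- Kg -> Wc -> Gs) has no collider blocking it and no conditioned non-collider, so it is open.
Try {Kg, Pp, Wc}:
  P1: blocked at fork node Kg ∈ conditioning set.
  P2: blocked at fork node Kg ∈ conditioning set.
  P3: blocked at fork node Kg ∈ conditioning set.
  P4: blocked at chain node Wc ∈ conditioning set.
  P5: blocked at fork node Wc ∈ conditioning set.
  P6: blocked at fork node Wc ∈ conditioning set.
  P7: blocked at fork node Pp ∈ conditioning set.
{Kg, Pp, Wc} contains no descendant of Cl and blocks every backdoor path.
Every element of {Kg, Pp, Wc} is needed (dropping Kg leaves P3 open; dropping Pp leaves P7 open; dropping Wc leaves P6 open), so no proper subset is valid.
Among all size-3 subsets of the eligible variables, only {Kg, Pp, Wc} blocks every backdoor path, so it is the unique smallest valid adjustment set.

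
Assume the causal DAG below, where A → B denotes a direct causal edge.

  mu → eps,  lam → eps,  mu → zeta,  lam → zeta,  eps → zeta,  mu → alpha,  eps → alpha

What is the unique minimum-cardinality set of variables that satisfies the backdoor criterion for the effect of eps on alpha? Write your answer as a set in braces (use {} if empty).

Variables eligible for adjustment (non-descendants of eps, excluding eps and alpha): {lam, mu}.
Backdoor paths from eps to alpha:
  P1: eps <- lam -> zeta <- mu -> alpha
  P2: eps <- mu -> alpha
The empty set is not sufficient: P2 (eps <- mu -> alpha) has no collider blocking it and no conditioned non-collider, so it is open.
Try {mu}:
  P1: blocked at collider zeta (neither it nor any descendant is in the conditioning set).
  P2: blocked at fork node mu ∈ conditioning set.
{mu} contains no descendant of eps and blocks every backdoor path.
No other singleton works — e.g. {lam} leaves P2 open — so {mu} is the unique smallest valid adjustment set.

{mu}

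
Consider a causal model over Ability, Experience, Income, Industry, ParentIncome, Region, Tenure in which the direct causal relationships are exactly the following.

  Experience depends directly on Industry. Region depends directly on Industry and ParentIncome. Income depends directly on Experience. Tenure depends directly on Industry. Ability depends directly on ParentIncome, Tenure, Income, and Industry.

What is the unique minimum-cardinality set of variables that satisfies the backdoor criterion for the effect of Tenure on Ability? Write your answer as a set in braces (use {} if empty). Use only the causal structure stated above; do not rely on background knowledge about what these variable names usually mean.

Variables eligible for adjustment (non-descendants of Tenure, excluding Tenure and Ability): {Experience, Income, Industry, ParentIncome, Region}.
Backdoor paths from Tenure to Ability:
  P1: Tenure <- Industry -> Experience -> Income -> Ability
  P2: Tenure <- Industry -> Region <- ParentIncome -> Ability
  P3: Tenure <- Industry -> Ability
The empty set is not sufficient: P1 (Tenure <- Industry -> Experience -> Income -> Ability) has no collider blocking it and no conditioned non-collider, so it is open.
Try {Industry}:
  P1: blocked at fork node Industry ∈ conditioning set.
  P2: blocked at fork node Industry ∈ conditioning set.
  P3: blocked at fork node Industry ∈ conditioning set.
{Industry} contains no descendant of Tenure and blocks every backdoor path.
No other singleton works — e.g. {ParentIncome} leaves P1 open — so {Industry} is the unique smallest valid adjustment set.

{Industry}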